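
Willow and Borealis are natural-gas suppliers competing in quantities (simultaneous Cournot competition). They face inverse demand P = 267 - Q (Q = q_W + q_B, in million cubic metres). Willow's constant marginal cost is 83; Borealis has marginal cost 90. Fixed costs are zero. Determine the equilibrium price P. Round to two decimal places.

146.67

Willow's profit: π_W = (267 - Q)q_W - (83q_W). Setting ∂π_W/∂q_W = 0: 184 - 2q_W - (q_B) = 0.
Borealis's profit: π_B = (267 - Q)q_B - (90q_B). Setting ∂π_B/∂q_B = 0: 177 - 2q_B - (q_W) = 0.
So q_W = (184 - q_B)/2 and q_B = (177 - q_W)/2.
Substituting one into the other gives q_W = 191/3 and q_B = 170/3.
Total output Q = 361/3, so price P = 267 - 361/3 = 440/3.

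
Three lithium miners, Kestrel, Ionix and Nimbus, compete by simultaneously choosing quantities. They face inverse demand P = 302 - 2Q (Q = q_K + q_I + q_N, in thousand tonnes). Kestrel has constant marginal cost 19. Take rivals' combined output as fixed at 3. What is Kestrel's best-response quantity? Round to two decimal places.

69.25

With rivals' combined output fixed at 3, Kestrel's profit is π_K = (302 - 2·3 - 2q_K)q_K - (19q_K) = (296 - 2q_K)q_K - (19q_K).
∂π_K/∂q_K = 277 - 4q_K = 0, so q_K = 277/4.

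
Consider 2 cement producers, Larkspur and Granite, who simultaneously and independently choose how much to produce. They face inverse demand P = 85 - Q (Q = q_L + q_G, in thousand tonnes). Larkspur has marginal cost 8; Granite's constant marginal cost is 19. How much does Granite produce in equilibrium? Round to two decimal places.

18.33

Larkspur's profit: π_L = (85 - Q)q_L - (8q_L). Setting ∂π_L/∂q_L = 0: 77 - 2q_L - (q_G) = 0.
Granite's first-order condition: 66 - 2q_G - (q_L) = 0.
Best responses: q_L = (77 - q_G)/2, q_G = (66 - q_L)/2.
Solving the pair: q_L = 88/3, q_G = 55/3.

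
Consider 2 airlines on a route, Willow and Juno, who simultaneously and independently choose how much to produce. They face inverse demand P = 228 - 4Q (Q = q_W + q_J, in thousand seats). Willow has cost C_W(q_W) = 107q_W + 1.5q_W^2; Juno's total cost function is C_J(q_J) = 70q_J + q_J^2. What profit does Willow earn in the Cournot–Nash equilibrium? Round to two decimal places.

207.95

Willow's profit: π_W = (228 - 4Q)q_W - (107q_W + (3/2)q_W²). Setting ∂π_W/∂q_W = 0: 121 - 11q_W - 4(q_J) = 0.
Juno's first-order condition: 158 - 10q_J - 4(q_W) = 0.
Best responses: q_W = (121 - 4q_J)/11, q_J = (158 - 4q_W)/10.
Substituting one into the other gives q_W = 289/47 and q_J = 627/47.
Price P = 228 - 4·(916/47) = 150.0426.
Willow's profit: 150.0426·(289/47) - 107·(289/47) - (3/2)(289/47)² = 207.9518.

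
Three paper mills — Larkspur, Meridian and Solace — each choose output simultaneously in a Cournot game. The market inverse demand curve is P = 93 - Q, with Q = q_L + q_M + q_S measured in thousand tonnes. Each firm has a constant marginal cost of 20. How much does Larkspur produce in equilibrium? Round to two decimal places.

18.25

Each firm earns π_i = (93 - Q)q_i - 20q_i.
Setting ∂π_i/∂q_i = 0 with rivals' quantities fixed: 73 - 2q_i - Σ_{j≠i} q_j = 0.
By symmetry each firm produces the same amount; substituting Σ_{j≠i} q_j = 2q_i yields q_i = 73/4.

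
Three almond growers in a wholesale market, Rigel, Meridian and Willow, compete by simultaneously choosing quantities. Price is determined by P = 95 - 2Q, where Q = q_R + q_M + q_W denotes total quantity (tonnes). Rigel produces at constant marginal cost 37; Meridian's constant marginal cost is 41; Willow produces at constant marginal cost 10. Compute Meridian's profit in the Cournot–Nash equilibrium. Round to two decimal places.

Rigel's profit: π_R = (95 - 2Q)q_R - (37q_R). Setting ∂π_R/∂q_R = 0: 58 - 4q_R - 2(q_M + q_W) = 0.
Meridian's first-order condition: 54 - 4q_M - 2(q_R + q_W) = 0.
Willow's first-order condition: 85 - 4q_W - 2(q_R + q_M) = 0.
Adding the 3 conditions: 197 − 4Q − 4Q = 0, i.e. Q = 197/8.
Back-substituting: q_R = (58 − 197/4)/2 = 35/8, q_M = (54 − 197/4)/2 = 19/8, q_W = (85 − 197/4)/2 = 143/8.
Price P = 95 - 2·(197/8) = 183/4.
Meridian's profit: (183/4 - 41)·(19/8) = 361/32.

11.28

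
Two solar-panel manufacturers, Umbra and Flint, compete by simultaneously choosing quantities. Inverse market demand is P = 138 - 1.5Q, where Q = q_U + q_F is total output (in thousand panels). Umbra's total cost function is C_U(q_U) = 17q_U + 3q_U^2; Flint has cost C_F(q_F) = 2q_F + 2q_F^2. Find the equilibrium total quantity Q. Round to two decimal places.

27.74

Umbra's profit: π_U = (138 - 1.5Q)q_U - (17q_U + 3q_U²). Setting ∂π_U/∂q_U = 0: 121 - 9q_U - (3/2)(q_F) = 0.
Flint's first-order condition: 136 - 7q_F - (3/2)(q_U) = 0.
So q_U = (121 - (3/2)q_F)/9 and q_F = (136 - (3/2)q_U)/7.
Solving the pair: q_U = 10.5844, q_F = 1390/81.
Total output Q = 10.5844 + 1390/81 = 27.7449.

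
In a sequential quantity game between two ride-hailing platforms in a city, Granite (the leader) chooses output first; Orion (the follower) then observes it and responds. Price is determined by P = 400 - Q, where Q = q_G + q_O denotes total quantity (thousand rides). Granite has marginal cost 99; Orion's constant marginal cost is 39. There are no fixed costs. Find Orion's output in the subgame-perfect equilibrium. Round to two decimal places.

120.25

The follower Orion best-responds to any q_G: π_O = (400 - Q)q_O - 39q_O.
Setting the follower's marginal profit to zero, 361 - q_G - 2q_O = 0, i.e. q_O = (361 - q_G)/2.
The leader anticipates this reaction. Substituting into P = 400 - Q gives P = 439/2 - (1/2)q_G, so π_G = (439/2 - (1/2)q_G)q_G - 99q_G.
The leader's first-order condition 241/2 - q_G = 0 yields q_G = 241/2.
Then q_O = (361 - 241/2)/2 = 481/4.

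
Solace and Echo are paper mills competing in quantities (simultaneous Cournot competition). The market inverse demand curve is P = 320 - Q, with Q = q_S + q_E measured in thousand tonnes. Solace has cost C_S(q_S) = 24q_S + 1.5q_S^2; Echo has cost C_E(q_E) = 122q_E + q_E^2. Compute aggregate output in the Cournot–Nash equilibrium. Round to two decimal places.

Solace's profit: π_S = (320 - Q)q_S - (24q_S + (3/2)q_S²). Setting ∂π_S/∂q_S = 0: 296 - 5q_S - (q_E) = 0.
Echo's first-order condition: 198 - 4q_E - (q_S) = 0.
Rearranging gives the reaction functions q_S = (296 - q_E)/5 and q_E = (198 - q_S)/4.
Solving the pair: q_S = 986/19, q_E = 694/19.
Total output Q = 986/19 + 694/19 = 1680/19.

88.42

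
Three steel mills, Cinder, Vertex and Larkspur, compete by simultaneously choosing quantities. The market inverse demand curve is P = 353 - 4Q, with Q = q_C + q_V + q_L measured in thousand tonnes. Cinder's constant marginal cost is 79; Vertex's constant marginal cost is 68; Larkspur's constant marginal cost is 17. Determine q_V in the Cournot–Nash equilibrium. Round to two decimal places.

15.31

Cinder's profit: π_C = (353 - 4Q)q_C - (79q_C). Setting ∂π_C/∂q_C = 0: 274 - 8q_C - 4(q_V + q_L) = 0.
Vertex's profit: π_V = (353 - 4Q)q_V - (68q_V). Setting ∂π_V/∂q_V = 0: 285 - 8q_V - 4(q_C + q_L) = 0.
Larkspur's profit: π_L = (353 - 4Q)q_L - (17q_L). Setting ∂π_L/∂q_L = 0: 336 - 8q_L - 4(q_C + q_V) = 0.
Adding the 3 conditions: 895 − 8Q − 8Q = 0, i.e. Q = 895/16.
Back-substituting: q_C = (274 − 895/4)/4 = 201/16, q_V = (285 − 895/4)/4 = 245/16, q_L = (336 − 895/4)/4 = 449/16.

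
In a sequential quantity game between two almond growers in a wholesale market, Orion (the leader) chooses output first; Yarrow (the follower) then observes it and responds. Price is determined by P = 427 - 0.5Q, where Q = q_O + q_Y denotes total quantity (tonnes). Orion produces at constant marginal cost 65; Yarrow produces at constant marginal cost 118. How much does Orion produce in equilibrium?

The follower Yarrow best-responds to any q_O: π_Y = (427 - 0.5Q)q_Y - 118q_Y.
Setting the follower's marginal profit to zero, 309 - (1/2)q_O - q_Y = 0, i.e. q_Y = (309 - (1/2)q_O).
The leader anticipates this reaction. Substituting into P = 427 - 0.5Q gives P = 545/2 - (1/4)q_O, so π_O = (545/2 - (1/4)q_O)q_O - 65q_O.
Leader FOC: 415/2 - (1/2)q_O = 0, so q_O = 415.
Then q_Y = (309 - (1/2)·415) = 203/2.

415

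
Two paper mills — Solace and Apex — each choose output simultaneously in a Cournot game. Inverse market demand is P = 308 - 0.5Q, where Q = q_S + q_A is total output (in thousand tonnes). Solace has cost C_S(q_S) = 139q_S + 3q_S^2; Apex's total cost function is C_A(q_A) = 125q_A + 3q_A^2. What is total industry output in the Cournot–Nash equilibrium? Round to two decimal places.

Solace's profit: π_S = (308 - 0.5Q)q_S - (139q_S + 3q_S²). Setting ∂π_S/∂q_S = 0: 169 - 7q_S - (1/2)(q_A) = 0.
Apex's first-order condition: 183 - 7q_A - (1/2)(q_S) = 0.
Best responses: q_S = (169 - (1/2)q_A)/7, q_A = (183 - (1/2)q_S)/7.
Substituting one into the other gives q_S = 22.3897 and q_A = 24.5436.
Total output Q = 22.3897 + 24.5436 = 704/15.

46.93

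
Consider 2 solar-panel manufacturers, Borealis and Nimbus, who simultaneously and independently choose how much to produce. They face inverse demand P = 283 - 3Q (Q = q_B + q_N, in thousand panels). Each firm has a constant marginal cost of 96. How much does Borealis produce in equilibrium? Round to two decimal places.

20.78

Each firm earns π_i = (283 - 3Q)q_i - 96q_i.
First-order condition (treating rivals' output as given): 187 - 6q_i - 3q_j = 0.
By symmetry each firm produces the same amount; substituting q_j = q_i yields q_i = 187/9.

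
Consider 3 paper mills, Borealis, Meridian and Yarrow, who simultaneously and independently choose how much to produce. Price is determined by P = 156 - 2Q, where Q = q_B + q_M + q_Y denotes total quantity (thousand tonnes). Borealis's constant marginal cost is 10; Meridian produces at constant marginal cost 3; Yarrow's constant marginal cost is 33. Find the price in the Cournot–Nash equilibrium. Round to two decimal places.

50.50

Borealis's profit: π_B = (156 - 2Q)q_B - (10q_B). Setting ∂π_B/∂q_B = 0: 146 - 4q_B - 2(q_M + q_Y) = 0.
Meridian's first-order condition: 153 - 4q_M - 2(q_B + q_Y) = 0.
Yarrow's profit: π_Y = (156 - 2Q)q_Y - (33q_Y). Setting ∂π_Y/∂q_Y = 0: 123 - 4q_Y - 2(q_B + q_M) = 0.
Adding the 3 conditions: 422 − 4Q − 4Q = 0, i.e. Q = 211/4.
Back-substituting: q_B = (146 − 211/2)/2 = 81/4, q_M = (153 − 211/2)/2 = 95/4, q_Y = (123 − 211/2)/2 = 35/4.
Total output Q = 211/4, so price P = 156 - 2·(211/4) = 101/2.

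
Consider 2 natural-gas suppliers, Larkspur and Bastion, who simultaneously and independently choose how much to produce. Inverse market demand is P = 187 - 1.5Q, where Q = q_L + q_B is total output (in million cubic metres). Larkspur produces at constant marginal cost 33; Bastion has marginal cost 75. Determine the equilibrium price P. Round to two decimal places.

Larkspur's profit: π_L = (187 - 1.5Q)q_L - (33q_L). Setting ∂π_L/∂q_L = 0: 154 - 3q_L - (3/2)(q_B) = 0.
Bastion's first-order condition: 112 - 3q_B - (3/2)(q_L) = 0.
Best responses: q_L = (154 - (3/2)q_B)/3, q_B = (112 - (3/2)q_L)/3.
Substituting one into the other gives q_L = 392/9 and q_B = 140/9.
Total output Q = 532/9, so price P = 187 - (3/2)·(532/9) = 295/3.

98.33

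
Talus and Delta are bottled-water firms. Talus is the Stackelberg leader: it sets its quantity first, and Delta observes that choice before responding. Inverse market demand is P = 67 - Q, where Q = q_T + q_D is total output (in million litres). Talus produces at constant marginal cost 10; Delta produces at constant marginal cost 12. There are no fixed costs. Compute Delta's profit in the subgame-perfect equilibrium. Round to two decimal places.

Solve by backward induction. Given q_T, the follower Delta maximises π_D = (67 - q_T - q_D)q_D - 12q_D.
Follower FOC: 55 - q_T - 2q_D = 0, so q_D(q_T) = (55 - q_T)/2.
The leader anticipates this reaction. Substituting into P = 67 - Q gives P = 79/2 - (1/2)q_T, so π_T = (79/2 - (1/2)q_T)q_T - 10q_T.
Maximising: ∂π_T/∂q_T = 59/2 - q_T = 0, giving q_T = 59/2.
Then q_D = (55 - 59/2)/2 = 51/4.
Price P = 67 - 169/4 = 99/4.
Delta's profit: (99/4 - 12)·(51/4) = 162.5625.

162.56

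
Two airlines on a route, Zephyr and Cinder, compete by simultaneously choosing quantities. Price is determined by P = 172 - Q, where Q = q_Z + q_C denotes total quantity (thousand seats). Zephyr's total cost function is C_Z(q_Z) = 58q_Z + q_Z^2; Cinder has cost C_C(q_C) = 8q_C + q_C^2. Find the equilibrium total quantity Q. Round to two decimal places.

55.60

Zephyr's profit: π_Z = (172 - Q)q_Z - (58q_Z + q_Z²). Setting ∂π_Z/∂q_Z = 0: 114 - 4q_Z - (q_C) = 0.
Cinder's profit: π_C = (172 - Q)q_C - (8q_C + q_C²). Setting ∂π_C/∂q_C = 0: 164 - 4q_C - (q_Z) = 0.
Best responses: q_Z = (114 - q_C)/4, q_C = (164 - q_Z)/4.
Solving the pair: q_Z = 292/15, q_C = 542/15.
Total output Q = 292/15 + 542/15 = 278/5.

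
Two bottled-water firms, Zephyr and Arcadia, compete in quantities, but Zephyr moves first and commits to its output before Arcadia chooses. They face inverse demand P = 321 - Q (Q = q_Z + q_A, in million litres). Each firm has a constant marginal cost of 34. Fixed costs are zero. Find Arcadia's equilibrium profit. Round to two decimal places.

Solve by backward induction. Given q_Z, the follower Arcadia maximises π_A = (321 - q_Z - q_A)q_A - 34q_A.
Setting the follower's marginal profit to zero, 287 - q_Z - 2q_A = 0, i.e. q_A = (287 - q_Z)/2.
Zephyr substitutes q_A(q_Z) into its own profit: π_Z = q_Z(321 - q_Z - (287 - q_Z)/2) - 34q_Z = (355/2 - (1/2)q_Z)q_Z - 34q_Z.
Maximising: ∂π_Z/∂q_Z = 287/2 - q_Z = 0, giving q_Z = 287/2.
Then q_A = (287 - 287/2)/2 = 287/4.
Price P = 321 - 861/4 = 423/4.
Arcadia's profit: (423/4 - 34)·(287/4) = 5148.0625.

5148.06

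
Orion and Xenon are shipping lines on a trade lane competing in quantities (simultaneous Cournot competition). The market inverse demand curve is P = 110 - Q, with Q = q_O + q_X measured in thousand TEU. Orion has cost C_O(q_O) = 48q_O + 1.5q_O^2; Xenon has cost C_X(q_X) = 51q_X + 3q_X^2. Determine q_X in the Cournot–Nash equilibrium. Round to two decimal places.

Orion's profit: π_O = (110 - Q)q_O - (48q_O + (3/2)q_O²). Setting ∂π_O/∂q_O = 0: 62 - 5q_O - (q_X) = 0.
Xenon's first-order condition: 59 - 8q_X - (q_O) = 0.
Best responses: q_O = (62 - q_X)/5, q_X = (59 - q_O)/8.
Substituting one into the other gives q_O = 437/39 and q_X = 233/39.

5.97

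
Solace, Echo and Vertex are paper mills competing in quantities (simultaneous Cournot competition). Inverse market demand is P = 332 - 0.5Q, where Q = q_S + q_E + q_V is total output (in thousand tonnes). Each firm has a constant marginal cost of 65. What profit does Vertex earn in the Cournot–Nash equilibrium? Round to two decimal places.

A representative firm's profit is π_i = q_i(332 - 0.5Q) - 65q_i.
Setting ∂π_i/∂q_i = 0 with rivals' quantities fixed: 267 - q_i - (1/2)·Σ_{j≠i} q_j = 0.
By symmetry each firm produces the same amount; substituting Σ_{j≠i} q_j = 2q_i yields q_i = 267/2.
Price P = 332 - (1/2)·(801/2) = 527/4.
Vertex's profit: (527/4 - 65)·(267/2) = 8911.1250.

8911.13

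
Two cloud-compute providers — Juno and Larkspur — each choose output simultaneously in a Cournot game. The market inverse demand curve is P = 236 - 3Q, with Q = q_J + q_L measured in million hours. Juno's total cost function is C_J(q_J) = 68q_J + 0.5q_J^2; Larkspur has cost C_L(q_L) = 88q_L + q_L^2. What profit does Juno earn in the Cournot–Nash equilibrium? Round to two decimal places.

1283.39

Juno's profit: π_J = (236 - 3Q)q_J - (68q_J + (1/2)q_J²). Setting ∂π_J/∂q_J = 0: 168 - 7q_J - 3(q_L) = 0.
Larkspur's first-order condition: 148 - 8q_L - 3(q_J) = 0.
Rearranging gives the reaction functions q_J = (168 - 3q_L)/7 and q_L = (148 - 3q_J)/8.
Solving the pair: q_J = 900/47, q_L = 532/47.
Price P = 236 - 3·(1432/47) = 144.5957.
Juno's profit: 144.5957·(900/47) - 68·(900/47) - (1/2)(900/47)² = 1283.3861.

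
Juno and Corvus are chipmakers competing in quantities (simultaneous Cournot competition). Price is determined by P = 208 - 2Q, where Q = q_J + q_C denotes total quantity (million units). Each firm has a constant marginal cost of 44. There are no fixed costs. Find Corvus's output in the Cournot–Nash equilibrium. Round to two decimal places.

Each firm earns π_i = (208 - 2Q)q_i - 44q_i.
Setting ∂π_i/∂q_i = 0 with rivals' quantities fixed: 164 - 4q_i - 2q_j = 0.
With identical firms every q_j equals q_i, so q_j = q_i and 164 = 6q_i, giving q_i = 82/3.

27.33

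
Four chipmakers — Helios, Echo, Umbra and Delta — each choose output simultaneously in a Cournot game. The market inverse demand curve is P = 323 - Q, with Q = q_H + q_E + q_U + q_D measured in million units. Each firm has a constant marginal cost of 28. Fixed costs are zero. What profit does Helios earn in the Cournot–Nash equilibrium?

3481

Each firm earns π_i = (323 - Q)q_i - 28q_i.
First-order condition (treating rivals' output as given): 295 - 2q_i - Σ_{j≠i} q_j = 0.
With identical firms every q_j equals q_i, so Σ_{j≠i} q_j = 3q_i and 295 = 5q_i, giving q_i = 59.
Price P = 323 - 236 = 87.
Helios's profit: (87 - 28)·59 = 3481.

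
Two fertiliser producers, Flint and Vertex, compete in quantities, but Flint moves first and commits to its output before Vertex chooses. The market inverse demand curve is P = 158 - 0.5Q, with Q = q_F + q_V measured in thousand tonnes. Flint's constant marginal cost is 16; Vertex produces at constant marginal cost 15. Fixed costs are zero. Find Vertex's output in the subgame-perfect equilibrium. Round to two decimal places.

Solve by backward induction. Given q_F, the follower Vertex maximises π_V = (158 - (1/2)q_F - (1/2)q_V)q_V - 15q_V.
Setting the follower's marginal profit to zero, 143 - (1/2)q_F - q_V = 0, i.e. q_V = (143 - (1/2)q_F).
The leader anticipates this reaction. Substituting into P = 158 - 0.5Q gives P = 173/2 - (1/4)q_F, so π_F = (173/2 - (1/4)q_F)q_F - 16q_F.
Maximising: ∂π_F/∂q_F = 141/2 - (1/2)q_F = 0, giving q_F = 141.
Then q_V = (143 - (1/2)·141) = 145/2.

72.50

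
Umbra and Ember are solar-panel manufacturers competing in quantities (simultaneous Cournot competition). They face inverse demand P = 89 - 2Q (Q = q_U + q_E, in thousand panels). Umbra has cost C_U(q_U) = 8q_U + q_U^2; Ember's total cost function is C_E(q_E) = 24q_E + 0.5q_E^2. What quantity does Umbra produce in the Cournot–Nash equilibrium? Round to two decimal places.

10.58

Umbra's profit: π_U = (89 - 2Q)q_U - (8q_U + q_U²). Setting ∂π_U/∂q_U = 0: 81 - 6q_U - 2(q_E) = 0.
Ember's first-order condition: 65 - 5q_E - 2(q_U) = 0.
Rearranging gives the reaction functions q_U = (81 - 2q_E)/6 and q_E = (65 - 2q_U)/5.
Solving the pair: q_U = 275/26, q_E = 114/13.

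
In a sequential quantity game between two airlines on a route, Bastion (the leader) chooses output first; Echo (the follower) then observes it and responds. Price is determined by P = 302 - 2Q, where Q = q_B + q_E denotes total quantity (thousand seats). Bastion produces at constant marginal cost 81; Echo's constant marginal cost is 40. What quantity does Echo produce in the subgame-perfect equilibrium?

43

The follower Echo best-responds to any q_B: π_E = (302 - 2Q)q_E - 40q_E.
Follower FOC: 262 - 2q_B - 4q_E = 0, so q_E(q_B) = (262 - 2q_B)/4.
Bastion substitutes q_E(q_B) into its own profit: π_B = q_B(302 - 2q_B - (262 - 2q_B)/2) - 81q_B = (171 - q_B)q_B - 81q_B.
Maximising: ∂π_B/∂q_B = 90 - 2q_B = 0, giving q_B = 45.
Then q_E = (262 - 2·45)/4 = 43.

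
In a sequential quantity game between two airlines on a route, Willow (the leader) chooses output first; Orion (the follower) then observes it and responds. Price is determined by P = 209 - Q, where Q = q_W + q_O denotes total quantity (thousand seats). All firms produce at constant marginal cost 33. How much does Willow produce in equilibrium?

88

The follower Orion best-responds to any q_W: π_O = (209 - Q)q_O - 33q_O.
∂π_O/∂q_O = 176 - q_W - 2q_O = 0 gives the reaction function q_O = (176 - q_W)/2.
Willow substitutes q_O(q_W) into its own profit: π_W = q_W(209 - q_W - (176 - q_W)/2) - 33q_W = (121 - (1/2)q_W)q_W - 33q_W.
Leader FOC: 88 - q_W = 0, so q_W = 88.
Then q_O = (176 - 88)/2 = 44.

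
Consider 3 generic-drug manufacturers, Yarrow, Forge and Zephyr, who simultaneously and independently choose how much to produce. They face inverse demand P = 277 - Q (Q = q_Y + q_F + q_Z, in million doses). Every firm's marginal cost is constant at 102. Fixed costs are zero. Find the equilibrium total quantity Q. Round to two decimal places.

131.25

A representative firm's profit is π_i = q_i(277 - Q) - 102q_i.
First-order condition (treating rivals' output as given): 175 - 2q_i - Σ_{j≠i} q_j = 0.
With identical firms every q_j equals q_i, so Σ_{j≠i} q_j = 2q_i and 175 = 4q_i, giving q_i = 175/4.
Total output Q = 175/4 + 175/4 + 175/4 = 525/4.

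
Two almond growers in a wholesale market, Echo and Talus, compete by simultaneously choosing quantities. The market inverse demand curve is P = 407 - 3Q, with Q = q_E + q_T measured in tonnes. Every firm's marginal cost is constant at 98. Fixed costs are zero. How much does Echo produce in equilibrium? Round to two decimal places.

34.33

Each firm earns π_i = (407 - 3Q)q_i - 98q_i.
Setting ∂π_i/∂q_i = 0 with rivals' quantities fixed: 309 - 6q_i - 3q_j = 0.
With identical firms every q_j equals q_i, so q_j = q_i and 309 = 9q_i, giving q_i = 103/3.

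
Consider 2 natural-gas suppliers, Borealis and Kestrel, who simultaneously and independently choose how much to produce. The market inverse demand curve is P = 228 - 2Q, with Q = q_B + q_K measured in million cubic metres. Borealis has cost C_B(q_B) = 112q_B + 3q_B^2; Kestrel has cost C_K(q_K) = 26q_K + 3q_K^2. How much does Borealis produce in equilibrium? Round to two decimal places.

Borealis's profit: π_B = (228 - 2Q)q_B - (112q_B + 3q_B²). Setting ∂π_B/∂q_B = 0: 116 - 10q_B - 2(q_K) = 0.
Kestrel's first-order condition: 202 - 10q_K - 2(q_B) = 0.
So q_B = (116 - 2q_K)/10 and q_K = (202 - 2q_B)/10.
Substituting one into the other gives q_B = 63/8 and q_K = 149/8.

7.88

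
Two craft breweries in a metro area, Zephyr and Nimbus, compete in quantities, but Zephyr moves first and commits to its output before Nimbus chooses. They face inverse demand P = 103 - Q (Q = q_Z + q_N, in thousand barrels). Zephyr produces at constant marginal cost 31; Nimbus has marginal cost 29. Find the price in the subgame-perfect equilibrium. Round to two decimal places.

48.50

The follower Nimbus best-responds to any q_Z: π_N = (103 - Q)q_N - 29q_N.
Setting the follower's marginal profit to zero, 74 - q_Z - 2q_N = 0, i.e. q_N = (74 - q_Z)/2.
Zephyr substitutes q_N(q_Z) into its own profit: π_Z = q_Z(103 - q_Z - (74 - q_Z)/2) - 31q_Z = (66 - (1/2)q_Z)q_Z - 31q_Z.
Maximising: ∂π_Z/∂q_Z = 35 - q_Z = 0, giving q_Z = 35.
Then q_N = (74 - 35)/2 = 39/2.
Total output Q = 109/2, so price P = 103 - 109/2 = 97/2.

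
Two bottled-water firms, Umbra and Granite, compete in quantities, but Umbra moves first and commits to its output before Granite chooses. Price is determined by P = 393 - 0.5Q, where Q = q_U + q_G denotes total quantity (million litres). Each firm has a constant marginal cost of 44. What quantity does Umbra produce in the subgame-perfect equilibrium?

Solve by backward induction. Given q_U, the follower Granite maximises π_G = (393 - (1/2)q_U - (1/2)q_G)q_G - 44q_G.
∂π_G/∂q_G = 349 - (1/2)q_U - q_G = 0 gives the reaction function q_G = (349 - (1/2)q_U).
Umbra substitutes q_G(q_U) into its own profit: π_U = q_U(393 - (1/2)q_U - (349 - (1/2)q_U)/2) - 44q_U = (437/2 - (1/4)q_U)q_U - 44q_U.
Maximising: ∂π_U/∂q_U = 349/2 - (1/2)q_U = 0, giving q_U = 349.
Then q_G = (349 - (1/2)·349) = 349/2.

349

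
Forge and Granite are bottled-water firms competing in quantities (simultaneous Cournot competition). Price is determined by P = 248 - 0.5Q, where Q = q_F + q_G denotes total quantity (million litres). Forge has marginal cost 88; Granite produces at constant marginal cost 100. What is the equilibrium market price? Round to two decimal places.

Forge's profit: π_F = (248 - 0.5Q)q_F - (88q_F). Setting ∂π_F/∂q_F = 0: 160 - q_F - (1/2)(q_G) = 0.
Granite's first-order condition: 148 - q_G - (1/2)(q_F) = 0.
Rearranging gives the reaction functions q_F = (160 - (1/2)q_G) and q_G = (148 - (1/2)q_F).
Substituting one into the other gives q_F = 344/3 and q_G = 272/3.
Total output Q = 616/3, so price P = 248 - (1/2)·(616/3) = 436/3.

145.33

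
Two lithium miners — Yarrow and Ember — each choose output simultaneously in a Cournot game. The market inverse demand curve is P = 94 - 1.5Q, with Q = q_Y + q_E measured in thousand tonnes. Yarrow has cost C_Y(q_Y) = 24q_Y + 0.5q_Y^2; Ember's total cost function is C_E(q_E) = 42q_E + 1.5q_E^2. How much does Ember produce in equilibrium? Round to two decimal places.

4.74

Yarrow's profit: π_Y = (94 - 1.5Q)q_Y - (24q_Y + (1/2)q_Y²). Setting ∂π_Y/∂q_Y = 0: 70 - 4q_Y - (3/2)(q_E) = 0.
Ember's first-order condition: 52 - 6q_E - (3/2)(q_Y) = 0.
So q_Y = (70 - (3/2)q_E)/4 and q_E = (52 - (3/2)q_Y)/6.
Substituting one into the other gives q_Y = 456/29 and q_E = 412/87.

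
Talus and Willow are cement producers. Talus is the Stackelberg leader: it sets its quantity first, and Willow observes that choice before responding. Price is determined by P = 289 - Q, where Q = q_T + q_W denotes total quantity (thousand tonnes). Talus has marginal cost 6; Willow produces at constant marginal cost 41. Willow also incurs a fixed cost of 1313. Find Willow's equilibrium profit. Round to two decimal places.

667.25

Solve by backward induction. Given q_T, the follower Willow maximises π_W = (289 - q_T - q_W)q_W - 41q_W.
∂π_W/∂q_W = 248 - q_T - 2q_W = 0 gives the reaction function q_W = (248 - q_T)/2.
Talus substitutes q_W(q_T) into its own profit: π_T = q_T(289 - q_T - (248 - q_T)/2) - 6q_T = (165 - (1/2)q_T)q_T - 6q_T.
The leader's first-order condition 159 - q_T = 0 yields q_T = 159.
Then q_W = (248 - 159)/2 = 89/2.
Price P = 289 - 407/2 = 171/2.
Willow's profit: (171/2 - 41)·(89/2) - 1313 = 667.2500.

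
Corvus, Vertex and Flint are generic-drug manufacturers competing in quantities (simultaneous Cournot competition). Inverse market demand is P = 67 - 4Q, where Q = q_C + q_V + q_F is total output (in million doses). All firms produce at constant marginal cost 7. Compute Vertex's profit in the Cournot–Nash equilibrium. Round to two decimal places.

56.25

A representative firm's profit is π_i = q_i(67 - 4Q) - 7q_i.
First-order condition (treating rivals' output as given): 60 - 8q_i - 4·Σ_{j≠i} q_j = 0.
By symmetry each firm produces the same amount; substituting Σ_{j≠i} q_j = 2q_i yields q_i = 60/16 = 15/4.
Price P = 67 - 4·(45/4) = 22.
Vertex's profit: (22 - 7)·(15/4) = 225/4.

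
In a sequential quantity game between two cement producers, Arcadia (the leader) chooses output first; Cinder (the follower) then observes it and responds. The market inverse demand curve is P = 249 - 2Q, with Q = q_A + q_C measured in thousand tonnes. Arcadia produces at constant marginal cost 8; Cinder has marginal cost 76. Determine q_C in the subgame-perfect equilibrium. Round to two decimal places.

4.63

The follower Cinder best-responds to any q_A: π_C = (249 - 2Q)q_C - 76q_C.
Setting the follower's marginal profit to zero, 173 - 2q_A - 4q_C = 0, i.e. q_C = (173 - 2q_A)/4.
The leader anticipates this reaction. Substituting into P = 249 - 2Q gives P = 325/2 - q_A, so π_A = (325/2 - q_A)q_A - 8q_A.
Maximising: ∂π_A/∂q_A = 309/2 - 2q_A = 0, giving q_A = 309/4.
Then q_C = (173 - 2·(309/4))/4 = 37/8.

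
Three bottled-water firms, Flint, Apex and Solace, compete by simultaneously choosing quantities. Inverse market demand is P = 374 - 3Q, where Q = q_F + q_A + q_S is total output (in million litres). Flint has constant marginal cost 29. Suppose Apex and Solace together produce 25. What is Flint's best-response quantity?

With rivals' combined output fixed at 25, Flint's profit is π_F = (374 - 3·25 - 3q_F)q_F - (29q_F) = (299 - 3q_F)q_F - (29q_F).
∂π_F/∂q_F = 270 - 6q_F = 0, so q_F = 45.

45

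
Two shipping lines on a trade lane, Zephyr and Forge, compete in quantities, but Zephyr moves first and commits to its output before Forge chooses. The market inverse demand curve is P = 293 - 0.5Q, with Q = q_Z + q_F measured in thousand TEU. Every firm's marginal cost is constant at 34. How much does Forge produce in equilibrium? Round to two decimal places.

The follower Forge best-responds to any q_Z: π_F = (293 - 0.5Q)q_F - 34q_F.
Follower FOC: 259 - (1/2)q_Z - q_F = 0, so q_F(q_Z) = (259 - (1/2)q_Z).
Zephyr substitutes q_F(q_Z) into its own profit: π_Z = q_Z(293 - (1/2)q_Z - (259 - (1/2)q_Z)/2) - 34q_Z = (327/2 - (1/4)q_Z)q_Z - 34q_Z.
Maximising: ∂π_Z/∂q_Z = 259/2 - (1/2)q_Z = 0, giving q_Z = 259.
Then q_F = (259 - (1/2)·259) = 259/2.

129.50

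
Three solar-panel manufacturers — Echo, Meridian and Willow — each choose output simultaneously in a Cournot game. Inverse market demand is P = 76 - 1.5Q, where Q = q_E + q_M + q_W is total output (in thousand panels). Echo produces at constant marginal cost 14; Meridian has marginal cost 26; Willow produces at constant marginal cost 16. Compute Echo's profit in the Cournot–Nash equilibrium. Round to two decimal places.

Echo's profit: π_E = (76 - 1.5Q)q_E - (14q_E). Setting ∂π_E/∂q_E = 0: 62 - 3q_E - (3/2)(q_M + q_W) = 0.
Meridian's profit: π_M = (76 - 1.5Q)q_M - (26q_M). Setting ∂π_M/∂q_M = 0: 50 - 3q_M - (3/2)(q_E + q_W) = 0.
Willow's first-order condition: 60 - 3q_W - (3/2)(q_E + q_M) = 0.
Adding the 3 first-order conditions: 172 − 6Q = 0, so Q = 86/3.
Back-substituting: q_E = (62 − 43)/(3/2) = 38/3, q_M = (50 − 43)/(3/2) = 14/3, q_W = (60 − 43)/(3/2) = 34/3.
Price P = 76 - (3/2)·(86/3) = 33.
Echo's profit: (33 - 14)·(38/3) = 722/3.

240.67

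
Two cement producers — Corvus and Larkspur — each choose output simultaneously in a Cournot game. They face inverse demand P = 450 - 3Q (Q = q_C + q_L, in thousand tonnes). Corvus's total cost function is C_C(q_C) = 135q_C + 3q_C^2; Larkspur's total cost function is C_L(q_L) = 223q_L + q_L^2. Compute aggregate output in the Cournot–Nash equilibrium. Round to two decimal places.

Corvus's profit: π_C = (450 - 3Q)q_C - (135q_C + 3q_C²). Setting ∂π_C/∂q_C = 0: 315 - 12q_C - 3(q_L) = 0.
Larkspur's profit: π_L = (450 - 3Q)q_L - (223q_L + q_L²). Setting ∂π_L/∂q_L = 0: 227 - 8q_L - 3(q_C) = 0.
So q_C = (315 - 3q_L)/12 and q_L = (227 - 3q_C)/8.
Solving the pair: q_C = 613/29, q_L = 593/29.
Total output Q = 613/29 + 593/29 = 1206/29.

41.59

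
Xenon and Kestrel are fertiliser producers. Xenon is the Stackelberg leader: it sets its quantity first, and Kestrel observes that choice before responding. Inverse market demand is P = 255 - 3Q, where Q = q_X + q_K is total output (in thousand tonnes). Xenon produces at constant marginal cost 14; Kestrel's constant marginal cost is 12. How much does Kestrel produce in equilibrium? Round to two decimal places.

Solve by backward induction. Given q_X, the follower Kestrel maximises π_K = (255 - 3q_X - 3q_K)q_K - 12q_K.
Setting the follower's marginal profit to zero, 243 - 3q_X - 6q_K = 0, i.e. q_K = (243 - 3q_X)/6.
Xenon substitutes q_K(q_X) into its own profit: π_X = q_X(255 - 3q_X - (243 - 3q_X)/2) - 14q_X = (267/2 - (3/2)q_X)q_X - 14q_X.
Maximising: ∂π_X/∂q_X = 239/2 - 3q_X = 0, giving q_X = 239/6.
Then q_K = (243 - 3·(239/6))/6 = 247/12.

20.58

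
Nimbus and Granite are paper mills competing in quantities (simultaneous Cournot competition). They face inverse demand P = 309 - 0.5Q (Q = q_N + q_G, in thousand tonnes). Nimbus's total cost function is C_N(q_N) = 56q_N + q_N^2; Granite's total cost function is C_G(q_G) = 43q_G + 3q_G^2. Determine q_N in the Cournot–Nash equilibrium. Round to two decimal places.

78.94

Nimbus's profit: π_N = (309 - 0.5Q)q_N - (56q_N + q_N²). Setting ∂π_N/∂q_N = 0: 253 - 3q_N - (1/2)(q_G) = 0.
Granite's profit: π_G = (309 - 0.5Q)q_G - (43q_G + 3q_G²). Setting ∂π_G/∂q_G = 0: 266 - 7q_G - (1/2)(q_N) = 0.
Rearranging gives the reaction functions q_N = (253 - (1/2)q_G)/3 and q_G = (266 - (1/2)q_N)/7.
Substituting one into the other gives q_N = 78.9398 and q_G = 32.3614.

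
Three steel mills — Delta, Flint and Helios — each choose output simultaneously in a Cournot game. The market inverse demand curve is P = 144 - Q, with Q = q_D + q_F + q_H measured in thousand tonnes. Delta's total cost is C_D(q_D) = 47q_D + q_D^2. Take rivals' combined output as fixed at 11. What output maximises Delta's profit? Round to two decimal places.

With rivals' combined output fixed at 11, Delta's profit is π_D = (144 - 11 - q_D)q_D - (47q_D + q_D²) = (133 - q_D)q_D - (47q_D + q_D²).
∂π_D/∂q_D = 86 - 4q_D = 0, so q_D = 43/2.

21.50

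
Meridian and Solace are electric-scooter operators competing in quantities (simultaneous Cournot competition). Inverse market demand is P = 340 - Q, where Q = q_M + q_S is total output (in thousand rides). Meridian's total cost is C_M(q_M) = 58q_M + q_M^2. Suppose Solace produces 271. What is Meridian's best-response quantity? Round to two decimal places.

With the rival's output fixed at 271, Meridian's profit is π_M = (340 - 271 - q_M)q_M - (58q_M + q_M²) = (69 - q_M)q_M - (58q_M + q_M²).
∂π_M/∂q_M = 11 - 4q_M = 0, so q_M = 11/4.

2.75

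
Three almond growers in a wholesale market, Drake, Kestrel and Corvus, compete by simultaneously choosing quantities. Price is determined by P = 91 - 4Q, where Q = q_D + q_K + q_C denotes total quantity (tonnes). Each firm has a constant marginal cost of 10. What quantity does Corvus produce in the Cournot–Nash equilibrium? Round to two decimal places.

5.06

A representative firm's profit is π_i = q_i(91 - 4Q) - 10q_i.
First-order condition (treating rivals' output as given): 81 - 8q_i - 4·Σ_{j≠i} q_j = 0.
By symmetry each firm produces the same amount; substituting Σ_{j≠i} q_j = 2q_i yields q_i = 81/16.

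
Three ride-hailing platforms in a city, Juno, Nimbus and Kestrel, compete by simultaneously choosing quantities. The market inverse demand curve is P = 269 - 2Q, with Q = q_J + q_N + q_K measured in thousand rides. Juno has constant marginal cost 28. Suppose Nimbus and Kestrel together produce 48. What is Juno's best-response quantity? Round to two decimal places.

36.25

With rivals' combined output fixed at 48, Juno's profit is π_J = (269 - 2·48 - 2q_J)q_J - (28q_J) = (173 - 2q_J)q_J - (28q_J).
∂π_J/∂q_J = 145 - 4q_J = 0, so q_J = 145/4.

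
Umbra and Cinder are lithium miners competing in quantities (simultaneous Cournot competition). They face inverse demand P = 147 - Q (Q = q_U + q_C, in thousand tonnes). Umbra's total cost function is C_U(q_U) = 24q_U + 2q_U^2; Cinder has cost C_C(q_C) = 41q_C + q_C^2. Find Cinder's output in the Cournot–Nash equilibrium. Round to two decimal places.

22.30

Umbra's profit: π_U = (147 - Q)q_U - (24q_U + 2q_U²). Setting ∂π_U/∂q_U = 0: 123 - 6q_U - (q_C) = 0.
Cinder's profit: π_C = (147 - Q)q_C - (41q_C + q_C²). Setting ∂π_C/∂q_C = 0: 106 - 4q_C - (q_U) = 0.
So q_U = (123 - q_C)/6 and q_C = (106 - q_U)/4.
Substituting one into the other gives q_U = 386/23 and q_C = 513/23.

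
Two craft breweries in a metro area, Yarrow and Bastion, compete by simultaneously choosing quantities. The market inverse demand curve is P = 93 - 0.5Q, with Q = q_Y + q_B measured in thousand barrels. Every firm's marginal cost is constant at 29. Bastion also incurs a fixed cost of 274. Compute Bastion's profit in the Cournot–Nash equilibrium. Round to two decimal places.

A representative firm's profit is π_i = q_i(93 - 0.5Q) - 29q_i.
Setting ∂π_i/∂q_i = 0 with rivals' quantities fixed: 64 - q_i - (1/2)q_j = 0.
By symmetry each firm produces the same amount; substituting q_j = q_i yields q_i = 64/(3/2) = 128/3.
Price P = 93 - (1/2)·(256/3) = 151/3.
Bastion's profit: (151/3 - 29)·(128/3) - 274 = 636.2222.

636.22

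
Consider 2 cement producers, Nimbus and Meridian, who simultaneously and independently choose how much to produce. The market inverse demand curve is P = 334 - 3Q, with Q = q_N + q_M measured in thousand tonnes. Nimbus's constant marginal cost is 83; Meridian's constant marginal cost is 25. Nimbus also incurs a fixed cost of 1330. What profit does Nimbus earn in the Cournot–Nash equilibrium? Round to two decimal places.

49.59

Nimbus's profit: π_N = (334 - 3Q)q_N - (83q_N). Setting ∂π_N/∂q_N = 0: 251 - 6q_N - 3(q_M) = 0.
Meridian's profit: π_M = (334 - 3Q)q_M - (25q_M). Setting ∂π_M/∂q_M = 0: 309 - 6q_M - 3(q_N) = 0.
Rearranging gives the reaction functions q_N = (251 - 3q_M)/6 and q_M = (309 - 3q_N)/6.
Solving the pair: q_N = 193/9, q_M = 367/9.
Price P = 334 - 3·(560/9) = 442/3.
Nimbus's profit: (442/3 - 83)·(193/9) - 1330 = 1339/27.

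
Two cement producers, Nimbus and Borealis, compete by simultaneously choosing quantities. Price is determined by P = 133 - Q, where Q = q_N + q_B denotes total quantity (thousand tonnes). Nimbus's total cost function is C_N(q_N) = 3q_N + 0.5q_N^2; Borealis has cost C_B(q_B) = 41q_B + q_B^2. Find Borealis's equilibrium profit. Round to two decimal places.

Nimbus's profit: π_N = (133 - Q)q_N - (3q_N + (1/2)q_N²). Setting ∂π_N/∂q_N = 0: 130 - 3q_N - (q_B) = 0.
Borealis's first-order condition: 92 - 4q_B - (q_N) = 0.
So q_N = (130 - q_B)/3 and q_B = (92 - q_N)/4.
Substituting one into the other gives q_N = 428/11 and q_B = 146/11.
Price P = 133 - 574/11 = 889/11.
Borealis's profit: (889/11)·(146/11) - 41·(146/11) - (146/11)² = 352.3306.

352.33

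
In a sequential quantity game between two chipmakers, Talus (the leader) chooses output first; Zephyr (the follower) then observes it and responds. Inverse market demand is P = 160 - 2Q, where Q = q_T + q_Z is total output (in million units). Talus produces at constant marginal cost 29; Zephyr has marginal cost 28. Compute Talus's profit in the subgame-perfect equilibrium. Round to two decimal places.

The follower Zephyr best-responds to any q_T: π_Z = (160 - 2Q)q_Z - 28q_Z.
Follower FOC: 132 - 2q_T - 4q_Z = 0, so q_Z(q_T) = (132 - 2q_T)/4.
The leader anticipates this reaction. Substituting into P = 160 - 2Q gives P = 94 - q_T, so π_T = (94 - q_T)q_T - 29q_T.
Leader FOC: 65 - 2q_T = 0, so q_T = 65/2.
Then q_Z = (132 - 2·(65/2))/4 = 67/4.
Price P = 160 - 2·(197/4) = 123/2.
Talus's profit: (123/2 - 29)·(65/2) = 1056.2500.

1056.25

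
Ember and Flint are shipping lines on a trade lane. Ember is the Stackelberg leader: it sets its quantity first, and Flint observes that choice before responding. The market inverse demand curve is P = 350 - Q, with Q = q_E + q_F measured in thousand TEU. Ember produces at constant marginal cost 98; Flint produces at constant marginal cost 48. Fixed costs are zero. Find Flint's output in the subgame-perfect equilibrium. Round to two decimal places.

The follower Flint best-responds to any q_E: π_F = (350 - Q)q_F - 48q_F.
Setting the follower's marginal profit to zero, 302 - q_E - 2q_F = 0, i.e. q_F = (302 - q_E)/2.
The leader anticipates this reaction. Substituting into P = 350 - Q gives P = 199 - (1/2)q_E, so π_E = (199 - (1/2)q_E)q_E - 98q_E.
Leader FOC: 101 - q_E = 0, so q_E = 101.
Then q_F = (302 - 101)/2 = 201/2.

100.50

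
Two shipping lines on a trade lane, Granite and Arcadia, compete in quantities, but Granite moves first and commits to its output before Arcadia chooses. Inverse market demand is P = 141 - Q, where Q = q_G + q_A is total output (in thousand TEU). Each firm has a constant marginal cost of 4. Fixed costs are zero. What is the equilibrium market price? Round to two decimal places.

38.25

The follower Arcadia best-responds to any q_G: π_A = (141 - Q)q_A - 4q_A.
Follower FOC: 137 - q_G - 2q_A = 0, so q_A(q_G) = (137 - q_G)/2.
Granite substitutes q_A(q_G) into its own profit: π_G = q_G(141 - q_G - (137 - q_G)/2) - 4q_G = (145/2 - (1/2)q_G)q_G - 4q_G.
Maximising: ∂π_G/∂q_G = 137/2 - q_G = 0, giving q_G = 137/2.
Then q_A = (137 - 137/2)/2 = 137/4.
Total output Q = 411/4, so price P = 141 - 411/4 = 153/4.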